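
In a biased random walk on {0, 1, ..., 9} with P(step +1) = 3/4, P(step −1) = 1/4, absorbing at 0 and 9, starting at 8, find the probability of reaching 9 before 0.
P(hit 9 before 0) = (1 − (1/3)^8) / (1 − (1/3)^9) = 9840/9841

Let u_k denote P(reach 9 before 0 | start at k). Boundary: u_0 = 0, u_9 = 1. Recurrence: u_k = 3/4·u_{k+1} + 1/4·u_{k-1} for 1 ≤ k ≤ 8. Try u_k = A + B·r^k with r = q/p = (1/4)/(3/4) = 1/3. Substitution satisfies the recurrence; boundary conditions give:
  u_k = (1 − r^k) / (1 − r^N) = (1 − (1/3)^8) / (1 − (1/3)^9) = 9840/9841.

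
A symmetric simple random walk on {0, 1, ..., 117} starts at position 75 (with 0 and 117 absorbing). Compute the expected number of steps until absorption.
E[τ | X_0 = 75] = 3150

Let v_k = E[τ | X_0 = k]. Boundary: v_0 = v_117 = 0. Recurrence: v_k = 1 + (v_{k-1} + v_{k+1})/2 for 1 ≤ k ≤ 116. The particular solution to v_k − (v_{k-1} + v_{k+1})/2 = 1 is v_k = −k^2. Adding homogeneous solution A + B k and matching boundaries gives v_k = k (117 − k). Substituting k = 75: v_75 = 75 · 42 = 3150.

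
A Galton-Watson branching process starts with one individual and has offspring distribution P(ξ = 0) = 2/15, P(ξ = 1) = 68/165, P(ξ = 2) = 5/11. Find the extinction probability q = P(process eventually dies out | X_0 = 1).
q = 22/75

The pgf is f(s) = 2/15 + 68/165·s + 5/11·s². The extinction probability q is the smallest fixed point of f in [0, 1]. Setting s = f(s):
  5/11·s² + (68/165 − 1)·s + 2/15 = 0
  5/11·s² − (2/15 + 5/11)·s + 2/15 = 0
which factors as (s − 1)·(5/11·s − 2/15) = 0, giving roots s = 1 and s = (2/15)/(5/11) = 22/75.
Mean offspring μ = 68/165 + 2·5/11 = 218/165 > 1 (supercritical), so q < 1. The extinction probability is the smaller root: q = (2/15)/(5/11) = 22/75.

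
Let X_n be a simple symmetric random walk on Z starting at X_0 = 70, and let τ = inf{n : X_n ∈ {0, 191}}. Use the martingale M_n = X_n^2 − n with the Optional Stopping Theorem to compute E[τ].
E[τ] = 8470

M_n = X_n^2 − n is a martingale (since E[X_{n+1}^2 | F_n] = X_n^2 + 1). By OST (τ has finite mean in a bounded region), E[M_τ] = E[M_0] = X_0^2 − 0 = 70^2 = 4900. Also E[M_τ] = E[X_τ^2] − E[τ]. The walk exits at 0 or 191, with P(hit 191 first) = 70/191, so E[X_τ^2] = 191^2 · 70/191 + 0 = 13370. Thus E[τ] = E[X_τ^2] − E[M_τ] = 13370 − 4900 = 8470 = 70(191 − 70) = 8470.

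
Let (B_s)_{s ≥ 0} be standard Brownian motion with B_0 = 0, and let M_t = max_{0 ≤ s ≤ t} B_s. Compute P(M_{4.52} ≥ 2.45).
P(M_{4.52} ≥ 2.45) = 2·P(B_{4.52} ≥ 2.45) = 2(1 − Φ(2.45/√4.52)) ≈ 0.2492

By the reflection principle for Brownian motion, P(M_t ≥ a) = 2 · P(B_t ≥ a) for a ≥ 0. Since B_t ~ N(0, t), P(B_t ≥ 2.45) = 1 − Φ(2.45/√t) = 1 − Φ(2.45/√4.52) = 1 − Φ(1.1524). So
  P(M_{4.52} ≥ 2.45) = 2(1 − Φ(1.1524)) ≈ 0.2492.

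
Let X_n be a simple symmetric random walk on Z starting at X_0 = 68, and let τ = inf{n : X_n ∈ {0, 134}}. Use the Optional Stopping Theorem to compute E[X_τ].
E[X_τ] = 68

X_n is a martingale and τ is a bounded-mean stopping time (indeed τ is finite a.s. with bounded expectation since the walk is in a bounded region). By the OST, E[X_τ] = E[X_0] = 68. Equivalently: E[X_τ] = 134 · P(hit 134 first) + 0 · P(hit 0 first) = 134 · (68/134) = 68.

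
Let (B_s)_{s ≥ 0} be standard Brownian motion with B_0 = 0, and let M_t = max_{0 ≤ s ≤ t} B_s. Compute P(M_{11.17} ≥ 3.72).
P(M_{11.17} ≥ 3.72) = 2·P(B_{11.17} ≥ 3.72) = 2(1 − Φ(3.72/√11.17)) ≈ 0.2657

By the reflection principle for Brownian motion, P(M_t ≥ a) = 2 · P(B_t ≥ a) for a ≥ 0. Since B_t ~ N(0, t), P(B_t ≥ 3.72) = 1 − Φ(3.72/√t) = 1 − Φ(3.72/√11.17) = 1 − Φ(1.1131). So
  P(M_{11.17} ≥ 3.72) = 2(1 − Φ(1.1131)) ≈ 0.2657.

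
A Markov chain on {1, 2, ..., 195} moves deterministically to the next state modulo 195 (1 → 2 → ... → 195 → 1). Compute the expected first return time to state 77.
E[T_77 | X_0 = 77] = 195

The chain cycles deterministically, so starting at state 77 it returns in exactly 195 steps. Equivalently, the stationary distribution is uniform π_j = 1/195 for every state j, so by Kac's formula E[T_77] = 1/π_77 = 195.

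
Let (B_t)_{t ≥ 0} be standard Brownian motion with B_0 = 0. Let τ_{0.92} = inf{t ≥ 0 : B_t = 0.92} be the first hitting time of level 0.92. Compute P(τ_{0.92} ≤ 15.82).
P(τ_{0.92} ≤ 15.82) = 2(1 − Φ(0.92/√15.82)) = 2(1 − Φ(0.2313)) ≈ 0.8171

By the reflection principle for standard BM, P(τ_b ≤ t) = 2 · P(B_t ≥ b). Since B_t ~ N(0, t), P(B_t ≥ 0.92) = 1 − Φ(0.92/√t) = 1 − Φ(0.92/√15.82) = 1 − Φ(0.2313) ≈ 0.40854. Doubling: P(τ_{0.92} ≤ 15.82) ≈ 2 · 0.40854 = 0.81708 ≈ 0.8171.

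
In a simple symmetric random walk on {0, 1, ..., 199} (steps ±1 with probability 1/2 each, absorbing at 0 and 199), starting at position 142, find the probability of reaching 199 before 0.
P(hit 199 before 0) = 142/199

Let u_k = P(hit 199 before 0 | start at k). Then u_0 = 0, u_199 = 1, and u_k = u_{k-1}/2 + u_{k+1}/2 for 1 ≤ k ≤ 198. This harmonic recurrence is solved by u_k = k/199, giving u_142 = 142/199.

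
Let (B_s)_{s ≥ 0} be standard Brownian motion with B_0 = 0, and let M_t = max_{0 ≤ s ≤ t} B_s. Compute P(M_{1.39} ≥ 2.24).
P(M_{1.39} ≥ 2.24) = 2·P(B_{1.39} ≥ 2.24) = 2(1 − Φ(2.24/√1.39)) ≈ 0.0574

By the reflection principle for Brownian motion, P(M_t ≥ a) = 2 · P(B_t ≥ a) for a ≥ 0. Since B_t ~ N(0, t), P(B_t ≥ 2.24) = 1 − Φ(2.24/√t) = 1 − Φ(2.24/√1.39) = 1 − Φ(1.8999). So
  P(M_{1.39} ≥ 2.24) = 2(1 − Φ(1.8999)) ≈ 0.0574.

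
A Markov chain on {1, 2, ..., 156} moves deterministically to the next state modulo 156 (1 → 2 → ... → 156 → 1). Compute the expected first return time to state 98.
E[T_98 | X_0 = 98] = 156

The chain cycles deterministically, so starting at state 98 it returns in exactly 156 steps. Equivalently, the stationary distribution is uniform π_j = 1/156 for every state j, so by Kac's formula E[T_98] = 1/π_98 = 156.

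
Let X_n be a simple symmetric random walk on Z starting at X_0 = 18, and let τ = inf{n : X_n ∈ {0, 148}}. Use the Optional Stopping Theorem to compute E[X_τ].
E[X_τ] = 18

X_n is a martingale and τ is a bounded-mean stopping time (indeed τ is finite a.s. with bounded expectation since the walk is in a bounded region). By the OST, E[X_τ] = E[X_0] = 18. Equivalently: E[X_τ] = 148 · P(hit 148 first) + 0 · P(hit 0 first) = 148 · (18/148) = 18.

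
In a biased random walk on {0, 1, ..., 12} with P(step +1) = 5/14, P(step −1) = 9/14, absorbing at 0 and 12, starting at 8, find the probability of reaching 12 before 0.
P(hit 12 before 0) = (1 − (9/5)^8) / (1 − (9/5)^12) = 4491250/47537971

Let u_k denote P(reach 12 before 0 | start at k). Boundary: u_0 = 0, u_12 = 1. Recurrence: u_k = 5/14·u_{k+1} + 9/14·u_{k-1} for 1 ≤ k ≤ 11. Try u_k = A + B·r^k with r = q/p = (9/14)/(5/14) = 9/5. Substitution satisfies the recurrence; boundary conditions give:
  u_k = (1 − r^k) / (1 − r^N) = (1 − (9/5)^8) / (1 − (9/5)^12) = 4491250/47537971.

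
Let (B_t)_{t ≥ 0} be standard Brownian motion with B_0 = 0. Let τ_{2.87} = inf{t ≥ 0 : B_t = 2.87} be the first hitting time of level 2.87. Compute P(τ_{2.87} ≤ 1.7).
P(τ_{2.87} ≤ 1.7) = 2(1 − Φ(2.87/√1.7)) = 2(1 − Φ(2.2012)) ≈ 0.0277

By the reflection principle for standard BM, P(τ_b ≤ t) = 2 · P(B_t ≥ b). Since B_t ~ N(0, t), P(B_t ≥ 2.87) = 1 − Φ(2.87/√t) = 1 − Φ(2.87/√1.7) = 1 − Φ(2.2012) ≈ 0.01386. Doubling: P(τ_{2.87} ≤ 1.7) ≈ 2 · 0.01386 = 0.02772 ≈ 0.0277.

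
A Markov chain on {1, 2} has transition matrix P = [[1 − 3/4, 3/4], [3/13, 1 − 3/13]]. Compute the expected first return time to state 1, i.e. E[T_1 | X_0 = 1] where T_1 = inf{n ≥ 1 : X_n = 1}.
E[T_1 | X_0 = 1] = 1/π_1 = 17/4

For an irreducible recurrent Markov chain with stationary distribution π, E[T_i | X_0 = i] = 1/π_i (Kac's formula). Here π_1 = (3/13)/(3/4 + 3/13) = (3/13)/(51/52) = 4/17, so E[T_1 | X_0 = 1] = 1/π_1 = (3/4 + 3/13)/(3/13) = (51/52)/(3/13) = 17/4.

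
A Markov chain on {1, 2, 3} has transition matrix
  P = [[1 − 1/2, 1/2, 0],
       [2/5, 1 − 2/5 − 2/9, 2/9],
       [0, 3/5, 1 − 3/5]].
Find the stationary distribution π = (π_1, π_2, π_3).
π = (108/293, 135/293, 50/293)

This is a birth-death chain on three states, which satisfies detailed balance: π_1 · P_{12} = π_2 · P_{21} and π_2 · P_{23} = π_3 · P_{32}.
From π_1 · 1/2 = π_2 · 2/5: π_2/π_1 = (1/2)/(2/5) = 5/4.
From π_2 · 2/9 = π_3 · 3/5: π_3/π_2 = (2/9)/(3/5) = 10/27.
Take π_1 proportional to 1; then unnormalized π = (1, 5/4, 25/54). Normalize by dividing by the sum 293/108:
  π = (108/293, 135/293, 50/293).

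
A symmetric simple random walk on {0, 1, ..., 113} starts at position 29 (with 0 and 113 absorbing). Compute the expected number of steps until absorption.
E[τ | X_0 = 29] = 2436

Let v_k = E[τ | X_0 = k]. Boundary: v_0 = v_113 = 0. Recurrence: v_k = 1 + (v_{k-1} + v_{k+1})/2 for 1 ≤ k ≤ 112. The particular solution to v_k − (v_{k-1} + v_{k+1})/2 = 1 is v_k = −k^2. Adding homogeneous solution A + B k and matching boundaries gives v_k = k (113 − k). Substituting k = 29: v_29 = 29 · 84 = 2436.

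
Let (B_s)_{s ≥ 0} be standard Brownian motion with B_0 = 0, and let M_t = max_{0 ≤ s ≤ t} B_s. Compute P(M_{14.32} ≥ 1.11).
P(M_{14.32} ≥ 1.11) = 2·P(B_{14.32} ≥ 1.11) = 2(1 − Φ(1.11/√14.32)) ≈ 0.7693

By the reflection principle for Brownian motion, P(M_t ≥ a) = 2 · P(B_t ≥ a) for a ≥ 0. Since B_t ~ N(0, t), P(B_t ≥ 1.11) = 1 − Φ(1.11/√t) = 1 − Φ(1.11/√14.32) = 1 − Φ(0.2933). So
  P(M_{14.32} ≥ 1.11) = 2(1 − Φ(0.2933)) ≈ 0.7693.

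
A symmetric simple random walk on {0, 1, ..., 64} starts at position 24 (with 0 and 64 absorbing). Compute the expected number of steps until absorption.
E[τ | X_0 = 24] = 960

Let v_k = E[τ | X_0 = k]. Boundary: v_0 = v_64 = 0. Recurrence: v_k = 1 + (v_{k-1} + v_{k+1})/2 for 1 ≤ k ≤ 63. The particular solution to v_k − (v_{k-1} + v_{k+1})/2 = 1 is v_k = −k^2. Adding homogeneous solution A + B k and matching boundaries gives v_k = k (64 − k). Substituting k = 24: v_24 = 24 · 40 = 960.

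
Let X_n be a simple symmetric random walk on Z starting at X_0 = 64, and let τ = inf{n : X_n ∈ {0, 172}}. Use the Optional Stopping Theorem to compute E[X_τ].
E[X_τ] = 64

X_n is a martingale and τ is a bounded-mean stopping time (indeed τ is finite a.s. with bounded expectation since the walk is in a bounded region). By the OST, E[X_τ] = E[X_0] = 64. Equivalently: E[X_τ] = 172 · P(hit 172 first) + 0 · P(hit 0 first) = 172 · (64/172) = 64.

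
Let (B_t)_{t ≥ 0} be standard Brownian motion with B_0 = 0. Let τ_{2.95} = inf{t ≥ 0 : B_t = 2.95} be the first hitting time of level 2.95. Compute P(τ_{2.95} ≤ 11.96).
P(τ_{2.95} ≤ 11.96) = 2(1 − Φ(2.95/√11.96)) = 2(1 − Φ(0.8530)) ≈ 0.3937

By the reflection principle for standard BM, P(τ_b ≤ t) = 2 · P(B_t ≥ b). Since B_t ~ N(0, t), P(B_t ≥ 2.95) = 1 − Φ(2.95/√t) = 1 − Φ(2.95/√11.96) = 1 − Φ(0.8530) ≈ 0.19683. Doubling: P(τ_{2.95} ≤ 11.96) ≈ 2 · 0.19683 = 0.39366 ≈ 0.3937.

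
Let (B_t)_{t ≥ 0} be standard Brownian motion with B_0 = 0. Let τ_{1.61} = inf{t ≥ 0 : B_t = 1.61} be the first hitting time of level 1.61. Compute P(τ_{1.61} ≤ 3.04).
P(τ_{1.61} ≤ 3.04) = 2(1 − Φ(1.61/√3.04)) = 2(1 − Φ(0.9234)) ≈ 0.3558

By the reflection principle for standard BM, P(τ_b ≤ t) = 2 · P(B_t ≥ b). Since B_t ~ N(0, t), P(B_t ≥ 1.61) = 1 − Φ(1.61/√t) = 1 − Φ(1.61/√3.04) = 1 − Φ(0.9234) ≈ 0.17790. Doubling: P(τ_{1.61} ≤ 3.04) ≈ 2 · 0.17790 = 0.35580 ≈ 0.3558.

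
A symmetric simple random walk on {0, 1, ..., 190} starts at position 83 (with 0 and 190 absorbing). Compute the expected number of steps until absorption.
E[τ | X_0 = 83] = 8881

Let v_k = E[τ | X_0 = k]. Boundary: v_0 = v_190 = 0. Recurrence: v_k = 1 + (v_{k-1} + v_{k+1})/2 for 1 ≤ k ≤ 189. The particular solution to v_k − (v_{k-1} + v_{k+1})/2 = 1 is v_k = −k^2. Adding homogeneous solution A + B k and matching boundaries gives v_k = k (190 − k). Substituting k = 83: v_83 = 83 · 107 = 8881.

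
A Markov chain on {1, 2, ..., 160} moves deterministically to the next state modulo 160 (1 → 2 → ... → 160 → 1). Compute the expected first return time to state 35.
E[T_35 | X_0 = 35] = 160

The chain cycles deterministically, so starting at state 35 it returns in exactly 160 steps. Equivalently, the stationary distribution is uniform π_j = 1/160 for every state j, so by Kac's formula E[T_35] = 1/π_35 = 160.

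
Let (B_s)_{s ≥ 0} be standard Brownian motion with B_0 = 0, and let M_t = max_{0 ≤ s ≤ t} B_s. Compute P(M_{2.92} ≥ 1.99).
P(M_{2.92} ≥ 1.99) = 2·P(B_{2.92} ≥ 1.99) = 2(1 − Φ(1.99/√2.92)) ≈ 0.2442

By the reflection principle for Brownian motion, P(M_t ≥ a) = 2 · P(B_t ≥ a) for a ≥ 0. Since B_t ~ N(0, t), P(B_t ≥ 1.99) = 1 − Φ(1.99/√t) = 1 − Φ(1.99/√2.92) = 1 − Φ(1.1646). So
  P(M_{2.92} ≥ 1.99) = 2(1 − Φ(1.1646)) ≈ 0.2442.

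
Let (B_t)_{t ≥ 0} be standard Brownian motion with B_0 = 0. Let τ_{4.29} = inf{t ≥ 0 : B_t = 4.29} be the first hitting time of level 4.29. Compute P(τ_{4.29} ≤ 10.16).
P(τ_{4.29} ≤ 10.16) = 2(1 − Φ(4.29/√10.16)) = 2(1 − Φ(1.3459)) ≈ 0.1783

By the reflection principle for standard BM, P(τ_b ≤ t) = 2 · P(B_t ≥ b). Since B_t ~ N(0, t), P(B_t ≥ 4.29) = 1 − Φ(4.29/√t) = 1 − Φ(4.29/√10.16) = 1 − Φ(1.3459) ≈ 0.08917. Doubling: P(τ_{4.29} ≤ 10.16) ≈ 2 · 0.08917 = 0.17834 ≈ 0.1783.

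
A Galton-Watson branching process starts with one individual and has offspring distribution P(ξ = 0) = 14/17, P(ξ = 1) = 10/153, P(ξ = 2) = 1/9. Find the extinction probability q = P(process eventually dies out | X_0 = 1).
q = 1

Mean offspring μ = 0·14/17 + 1·10/153 + 2·1/9 = 44/153 ≤ 1. For μ ≤ 1 with offspring not concentrated at 1, the Galton-Watson process goes extinct almost surely, so q = 1.
(Algebraic check: The pgf is f(s) = 14/17 + 10/153·s + 1/9·s². The extinction probability q is the smallest fixed point of f in [0, 1]. Setting s = f(s):
  1/9·s² + (10/153 − 1)·s + 14/17 = 0
  1/9·s² − (14/17 + 1/9)·s + 14/17 = 0
which factors as (s − 1)·(1/9·s − 14/17) = 0, giving roots s = 1 and s = (14/17)/(1/9) = 126/17. Since 126/17 ≥ 1, the smallest root in [0, 1] is s = 1.)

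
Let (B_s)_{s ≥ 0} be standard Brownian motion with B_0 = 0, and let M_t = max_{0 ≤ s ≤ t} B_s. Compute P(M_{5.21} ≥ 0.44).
P(M_{5.21} ≥ 0.44) = 2·P(B_{5.21} ≥ 0.44) = 2(1 − Φ(0.44/√5.21)) ≈ 0.8471

By the reflection principle for Brownian motion, P(M_t ≥ a) = 2 · P(B_t ≥ a) for a ≥ 0. Since B_t ~ N(0, t), P(B_t ≥ 0.44) = 1 − Φ(0.44/√t) = 1 − Φ(0.44/√5.21) = 1 − Φ(0.1928). So
  P(M_{5.21} ≥ 0.44) = 2(1 − Φ(0.1928)) ≈ 0.8471.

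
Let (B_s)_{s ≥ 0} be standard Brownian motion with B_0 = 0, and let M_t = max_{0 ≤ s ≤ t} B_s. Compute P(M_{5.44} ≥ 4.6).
P(M_{5.44} ≥ 4.6) = 2·P(B_{5.44} ≥ 4.6) = 2(1 − Φ(4.6/√5.44)) ≈ 0.0486

By the reflection principle for Brownian motion, P(M_t ≥ a) = 2 · P(B_t ≥ a) for a ≥ 0. Since B_t ~ N(0, t), P(B_t ≥ 4.6) = 1 − Φ(4.6/√t) = 1 − Φ(4.6/√5.44) = 1 − Φ(1.9722). So
  P(M_{5.44} ≥ 4.6) = 2(1 − Φ(1.9722)) ≈ 0.0486.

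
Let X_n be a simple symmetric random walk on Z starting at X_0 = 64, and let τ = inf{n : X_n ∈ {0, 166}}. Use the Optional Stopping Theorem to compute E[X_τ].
E[X_τ] = 64

X_n is a martingale and τ is a bounded-mean stopping time (indeed τ is finite a.s. with bounded expectation since the walk is in a bounded region). By the OST, E[X_τ] = E[X_0] = 64. Equivalently: E[X_τ] = 166 · P(hit 166 first) + 0 · P(hit 0 first) = 166 · (64/166) = 64.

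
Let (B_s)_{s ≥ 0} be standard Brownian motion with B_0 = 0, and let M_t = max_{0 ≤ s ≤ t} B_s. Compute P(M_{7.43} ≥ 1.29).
P(M_{7.43} ≥ 1.29) = 2·P(B_{7.43} ≥ 1.29) = 2(1 − Φ(1.29/√7.43)) ≈ 0.6360

By the reflection principle for Brownian motion, P(M_t ≥ a) = 2 · P(B_t ≥ a) for a ≥ 0. Since B_t ~ N(0, t), P(B_t ≥ 1.29) = 1 − Φ(1.29/√t) = 1 − Φ(1.29/√7.43) = 1 − Φ(0.4733). So
  P(M_{7.43} ≥ 1.29) = 2(1 − Φ(0.4733)) ≈ 0.6360.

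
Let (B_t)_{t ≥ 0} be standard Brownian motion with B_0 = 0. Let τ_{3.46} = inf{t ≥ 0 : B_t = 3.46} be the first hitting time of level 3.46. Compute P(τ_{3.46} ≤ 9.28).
P(τ_{3.46} ≤ 9.28) = 2(1 − Φ(3.46/√9.28)) = 2(1 − Φ(1.1358)) ≈ 0.2560

By the reflection principle for standard BM, P(τ_b ≤ t) = 2 · P(B_t ≥ b). Since B_t ~ N(0, t), P(B_t ≥ 3.46) = 1 − Φ(3.46/√t) = 1 − Φ(3.46/√9.28) = 1 − Φ(1.1358) ≈ 0.12802. Doubling: P(τ_{3.46} ≤ 9.28) ≈ 2 · 0.12802 = 0.25604 ≈ 0.2560.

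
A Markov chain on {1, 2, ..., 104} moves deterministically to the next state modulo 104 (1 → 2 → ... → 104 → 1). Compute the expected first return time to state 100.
E[T_100 | X_0 = 100] = 104

The chain cycles deterministically, so starting at state 100 it returns in exactly 104 steps. Equivalently, the stationary distribution is uniform π_j = 1/104 for every state j, so by Kac's formula E[T_100] = 1/π_100 = 104.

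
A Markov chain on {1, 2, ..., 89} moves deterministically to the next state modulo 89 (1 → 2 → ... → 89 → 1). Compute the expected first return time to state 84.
E[T_84 | X_0 = 84] = 89

The chain cycles deterministically, so starting at state 84 it returns in exactly 89 steps. Equivalently, the stationary distribution is uniform π_j = 1/89 for every state j, so by Kac's formula E[T_84] = 1/π_84 = 89.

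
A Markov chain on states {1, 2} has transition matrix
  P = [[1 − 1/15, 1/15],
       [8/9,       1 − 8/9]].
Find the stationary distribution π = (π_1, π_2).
π_1 = 40/43, π_2 = 3/43

Solve πP = π with π_1 + π_2 = 1. From πP = π: π_1 · (1 − 1/15) + π_2 · 8/9 = π_1 ⇒ π_2 · 8/9 = π_1 · 1/15 ⇒ π_2/π_1 = (1/15)/(8/9) = 3/40. Together with π_1 + π_2 = 1:
  π_1 = (8/9)/(1/15 + 8/9) = (8/9)/(43/45) = 40/43,
  π_2 = (1/15)/(1/15 + 8/9) = (1/15)/(43/45) = 3/43.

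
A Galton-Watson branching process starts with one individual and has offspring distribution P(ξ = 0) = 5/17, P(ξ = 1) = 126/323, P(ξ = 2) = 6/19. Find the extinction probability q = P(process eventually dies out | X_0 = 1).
q = 95/102

The pgf is f(s) = 5/17 + 126/323·s + 6/19·s². The extinction probability q is the smallest fixed point of f in [0, 1]. Setting s = f(s):
  6/19·s² + (126/323 − 1)·s + 5/17 = 0
  6/19·s² − (5/17 + 6/19)·s + 5/17 = 0
which factors as (s − 1)·(6/19·s − 5/17) = 0, giving roots s = 1 and s = (5/17)/(6/19) = 95/102.
Mean offspring μ = 126/323 + 2·6/19 = 330/323 > 1 (supercritical), so q < 1. The extinction probability is the smaller root: q = (5/17)/(6/19) = 95/102.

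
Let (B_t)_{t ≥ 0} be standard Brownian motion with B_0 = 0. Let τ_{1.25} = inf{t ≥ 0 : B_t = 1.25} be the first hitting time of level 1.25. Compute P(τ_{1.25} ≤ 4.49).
P(τ_{1.25} ≤ 4.49) = 2(1 − Φ(1.25/√4.49)) = 2(1 − Φ(0.5899)) ≈ 0.5553

By the reflection principle for standard BM, P(τ_b ≤ t) = 2 · P(B_t ≥ b). Since B_t ~ N(0, t), P(B_t ≥ 1.25) = 1 − Φ(1.25/√t) = 1 − Φ(1.25/√4.49) = 1 − Φ(0.5899) ≈ 0.27763. Doubling: P(τ_{1.25} ≤ 4.49) ≈ 2 · 0.27763 = 0.55526 ≈ 0.5553.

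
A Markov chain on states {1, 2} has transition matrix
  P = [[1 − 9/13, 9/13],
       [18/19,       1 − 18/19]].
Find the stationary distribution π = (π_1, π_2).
π_1 = 26/45, π_2 = 19/45

Solve πP = π with π_1 + π_2 = 1. From πP = π: π_1 · (1 − 9/13) + π_2 · 18/19 = π_1 ⇒ π_2 · 18/19 = π_1 · 9/13 ⇒ π_2/π_1 = (9/13)/(18/19) = 19/26. Together with π_1 + π_2 = 1:
  π_1 = (18/19)/(9/13 + 18/19) = (18/19)/(405/247) = 26/45,
  π_2 = (9/13)/(9/13 + 18/19) = (9/13)/(405/247) = 19/45.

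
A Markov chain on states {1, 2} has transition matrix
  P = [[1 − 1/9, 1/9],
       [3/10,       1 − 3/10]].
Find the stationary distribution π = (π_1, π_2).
π_1 = 27/37, π_2 = 10/37

Solve πP = π with π_1 + π_2 = 1. From πP = π: π_1 · (1 − 1/9) + π_2 · 3/10 = π_1 ⇒ π_2 · 3/10 = π_1 · 1/9 ⇒ π_2/π_1 = (1/9)/(3/10) = 10/27. Together with π_1 + π_2 = 1:
  π_1 = (3/10)/(1/9 + 3/10) = (3/10)/(37/90) = 27/37,
  π_2 = (1/9)/(1/9 + 3/10) = (1/9)/(37/90) = 10/37.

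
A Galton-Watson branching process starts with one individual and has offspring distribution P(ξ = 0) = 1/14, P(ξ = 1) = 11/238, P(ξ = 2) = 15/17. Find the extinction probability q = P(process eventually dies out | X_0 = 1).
q = 17/210

The pgf is f(s) = 1/14 + 11/238·s + 15/17·s². The extinction probability q is the smallest fixed point of f in [0, 1]. Setting s = f(s):
  15/17·s² + (11/238 − 1)·s + 1/14 = 0
  15/17·s² − (1/14 + 15/17)·s + 1/14 = 0
which factors as (s − 1)·(15/17·s − 1/14) = 0, giving roots s = 1 and s = (1/14)/(15/17) = 17/210.
Mean offspring μ = 11/238 + 2·15/17 = 431/238 > 1 (supercritical), so q < 1. The extinction probability is the smaller root: q = (1/14)/(15/17) = 17/210.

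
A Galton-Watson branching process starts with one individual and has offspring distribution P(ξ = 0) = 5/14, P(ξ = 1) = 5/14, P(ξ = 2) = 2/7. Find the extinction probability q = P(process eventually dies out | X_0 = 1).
q = 1

Mean offspring μ = 0·5/14 + 1·5/14 + 2·2/7 = 13/14 ≤ 1. For μ ≤ 1 with offspring not concentrated at 1, the Galton-Watson process goes extinct almost surely, so q = 1.
(Algebraic check: The pgf is f(s) = 5/14 + 5/14·s + 2/7·s². The extinction probability q is the smallest fixed point of f in [0, 1]. Setting s = f(s):
  2/7·s² + (5/14 − 1)·s + 5/14 = 0
  2/7·s² − (5/14 + 2/7)·s + 5/14 = 0
which factors as (s − 1)·(2/7·s − 5/14) = 0, giving roots s = 1 and s = (5/14)/(2/7) = 5/4. Since 5/4 ≥ 1, the smallest root in [0, 1] is s = 1.)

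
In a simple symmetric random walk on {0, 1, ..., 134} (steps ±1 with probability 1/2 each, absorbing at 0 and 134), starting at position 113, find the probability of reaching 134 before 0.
P(hit 134 before 0) = 113/134

Let u_k = P(hit 134 before 0 | start at k). Then u_0 = 0, u_134 = 1, and u_k = u_{k-1}/2 + u_{k+1}/2 for 1 ≤ k ≤ 133. This harmonic recurrence is solved by u_k = k/134, giving u_113 = 113/134.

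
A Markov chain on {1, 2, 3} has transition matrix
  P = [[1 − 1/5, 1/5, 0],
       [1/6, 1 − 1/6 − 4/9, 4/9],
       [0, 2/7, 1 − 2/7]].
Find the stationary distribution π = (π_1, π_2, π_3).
π = (15/61, 18/61, 28/61)

This is a birth-death chain on three states, which satisfies detailed balance: π_1 · P_{12} = π_2 · P_{21} and π_2 · P_{23} = π_3 · P_{32}.
From π_1 · 1/5 = π_2 · 1/6: π_2/π_1 = (1/5)/(1/6) = 6/5.
From π_2 · 4/9 = π_3 · 2/7: π_3/π_2 = (4/9)/(2/7) = 14/9.
Take π_1 proportional to 1; then unnormalized π = (1, 6/5, 28/15). Normalize by dividing by the sum 61/15:
  π = (15/61, 18/61, 28/61).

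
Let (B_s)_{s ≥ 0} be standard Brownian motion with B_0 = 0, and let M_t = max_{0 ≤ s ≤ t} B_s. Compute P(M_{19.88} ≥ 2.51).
P(M_{19.88} ≥ 2.51) = 2·P(B_{19.88} ≥ 2.51) = 2(1 − Φ(2.51/√19.88)) ≈ 0.5735

By the reflection principle for Brownian motion, P(M_t ≥ a) = 2 · P(B_t ≥ a) for a ≥ 0. Since B_t ~ N(0, t), P(B_t ≥ 2.51) = 1 − Φ(2.51/√t) = 1 − Φ(2.51/√19.88) = 1 − Φ(0.5629). So
  P(M_{19.88} ≥ 2.51) = 2(1 − Φ(0.5629)) ≈ 0.5735.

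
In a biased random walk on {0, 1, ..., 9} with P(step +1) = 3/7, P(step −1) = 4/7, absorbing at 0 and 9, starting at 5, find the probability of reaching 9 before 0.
P(hit 9 before 0) = (1 − (4/3)^5) / (1 − (4/3)^9) = 63261/242461

Let u_k denote P(reach 9 before 0 | start at k). Boundary: u_0 = 0, u_9 = 1. Recurrence: u_k = 3/7·u_{k+1} + 4/7·u_{k-1} for 1 ≤ k ≤ 8. Try u_k = A + B·r^k with r = q/p = (4/7)/(3/7) = 4/3. Substitution satisfies the recurrence; boundary conditions give:
  u_k = (1 − r^k) / (1 − r^N) = (1 − (4/3)^5) / (1 − (4/3)^9) = 63261/242461.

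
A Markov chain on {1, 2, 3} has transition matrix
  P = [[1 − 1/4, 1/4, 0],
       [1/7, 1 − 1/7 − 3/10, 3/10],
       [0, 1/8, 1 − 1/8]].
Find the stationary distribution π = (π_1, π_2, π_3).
π = (20/139, 35/139, 84/139)

This is a birth-death chain on three states, which satisfies detailed balance: π_1 · P_{12} = π_2 · P_{21} and π_2 · P_{23} = π_3 · P_{32}.
From π_1 · 1/4 = π_2 · 1/7: π_2/π_1 = (1/4)/(1/7) = 7/4.
From π_2 · 3/10 = π_3 · 1/8: π_3/π_2 = (3/10)/(1/8) = 12/5.
Take π_1 proportional to 1; then unnormalized π = (1, 7/4, 21/5). Normalize by dividing by the sum 139/20:
  π = (20/139, 35/139, 84/139).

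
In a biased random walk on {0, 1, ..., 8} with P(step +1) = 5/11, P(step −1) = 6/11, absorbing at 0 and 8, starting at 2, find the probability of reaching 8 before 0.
P(hit 8 before 0) = (1 − (6/5)^2) / (1 − (6/5)^8) = 15625/117181

Let u_k denote P(reach 8 before 0 | start at k). Boundary: u_0 = 0, u_8 = 1. Recurrence: u_k = 5/11·u_{k+1} + 6/11·u_{k-1} for 1 ≤ k ≤ 7. Try u_k = A + B·r^k with r = q/p = (6/11)/(5/11) = 6/5. Substitution satisfies the recurrence; boundary conditions give:
  u_k = (1 − r^k) / (1 − r^N) = (1 − (6/5)^2) / (1 − (6/5)^8) = 15625/117181.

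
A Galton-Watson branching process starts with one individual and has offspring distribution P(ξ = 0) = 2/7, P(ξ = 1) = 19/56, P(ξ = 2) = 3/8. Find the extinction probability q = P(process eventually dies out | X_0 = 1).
q = 16/21

The pgf is f(s) = 2/7 + 19/56·s + 3/8·s². The extinction probability q is the smallest fixed point of f in [0, 1]. Setting s = f(s):
  3/8·s² + (19/56 − 1)·s + 2/7 = 0
  3/8·s² − (2/7 + 3/8)·s + 2/7 = 0
which factors as (s − 1)·(3/8·s − 2/7) = 0, giving roots s = 1 and s = (2/7)/(3/8) = 16/21.
Mean offspring μ = 19/56 + 2·3/8 = 61/56 > 1 (supercritical), so q < 1. The extinction probability is the smaller root: q = (2/7)/(3/8) = 16/21.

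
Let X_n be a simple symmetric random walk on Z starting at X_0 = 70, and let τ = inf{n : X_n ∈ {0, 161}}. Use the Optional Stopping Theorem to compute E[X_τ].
E[X_τ] = 70

X_n is a martingale and τ is a bounded-mean stopping time (indeed τ is finite a.s. with bounded expectation since the walk is in a bounded region). By the OST, E[X_τ] = E[X_0] = 70. Equivalently: E[X_τ] = 161 · P(hit 161 first) + 0 · P(hit 0 first) = 161 · (70/161) = 70.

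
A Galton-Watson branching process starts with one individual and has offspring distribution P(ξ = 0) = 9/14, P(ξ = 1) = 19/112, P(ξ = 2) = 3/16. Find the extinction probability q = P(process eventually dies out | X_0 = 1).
q = 1

Mean offspring μ = 0·9/14 + 1·19/112 + 2·3/16 = 61/112 ≤ 1. For μ ≤ 1 with offspring not concentrated at 1, the Galton-Watson process goes extinct almost surely, so q = 1.
(Algebraic check: The pgf is f(s) = 9/14 + 19/112·s + 3/16·s². The extinction probability q is the smallest fixed point of f in [0, 1]. Setting s = f(s):
  3/16·s² + (19/112 − 1)·s + 9/14 = 0
  3/16·s² − (9/14 + 3/16)·s + 9/14 = 0
which factors as (s − 1)·(3/16·s − 9/14) = 0, giving roots s = 1 and s = (9/14)/(3/16) = 24/7. Since 24/7 ≥ 1, the smallest root in [0, 1] is s = 1.)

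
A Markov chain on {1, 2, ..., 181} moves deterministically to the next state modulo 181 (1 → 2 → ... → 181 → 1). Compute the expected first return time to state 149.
E[T_149 | X_0 = 149] = 181

The chain cycles deterministically, so starting at state 149 it returns in exactly 181 steps. Equivalently, the stationary distribution is uniform π_j = 1/181 for every state j, so by Kac's formula E[T_149] = 1/π_149 = 181.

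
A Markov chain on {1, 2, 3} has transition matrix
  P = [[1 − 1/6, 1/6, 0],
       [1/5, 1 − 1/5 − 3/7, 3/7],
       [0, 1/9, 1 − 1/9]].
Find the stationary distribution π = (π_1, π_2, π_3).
π = (21/106, 35/212, 135/212)

This is a birth-death chain on three states, which satisfies detailed balance: π_1 · P_{12} = π_2 · P_{21} and π_2 · P_{23} = π_3 · P_{32}.
From π_1 · 1/6 = π_2 · 1/5: π_2/π_1 = (1/6)/(1/5) = 5/6.
From π_2 · 3/7 = π_3 · 1/9: π_3/π_2 = (3/7)/(1/9) = 27/7.
Take π_1 proportional to 1; then unnormalized π = (1, 5/6, 45/14). Normalize by dividing by the sum 106/21:
  π = (21/106, 35/212, 135/212).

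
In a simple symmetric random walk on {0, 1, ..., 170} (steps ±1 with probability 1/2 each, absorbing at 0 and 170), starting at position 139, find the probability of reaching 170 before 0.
P(hit 170 before 0) = 139/170

Let u_k = P(hit 170 before 0 | start at k). Then u_0 = 0, u_170 = 1, and u_k = u_{k-1}/2 + u_{k+1}/2 for 1 ≤ k ≤ 169. This harmonic recurrence is solved by u_k = k/170, giving u_139 = 139/170.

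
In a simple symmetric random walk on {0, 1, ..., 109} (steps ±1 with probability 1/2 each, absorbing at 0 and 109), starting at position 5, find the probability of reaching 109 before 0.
P(hit 109 before 0) = 5/109

Let u_k = P(hit 109 before 0 | start at k). Then u_0 = 0, u_109 = 1, and u_k = u_{k-1}/2 + u_{k+1}/2 for 1 ≤ k ≤ 108. This harmonic recurrence is solved by u_k = k/109, giving u_5 = 5/109.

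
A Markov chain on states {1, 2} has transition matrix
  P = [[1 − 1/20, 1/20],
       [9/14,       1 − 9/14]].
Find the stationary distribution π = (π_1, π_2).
π_1 = 90/97, π_2 = 7/97

Solve πP = π with π_1 + π_2 = 1. From πP = π: π_1 · (1 − 1/20) + π_2 · 9/14 = π_1 ⇒ π_2 · 9/14 = π_1 · 1/20 ⇒ π_2/π_1 = (1/20)/(9/14) = 7/90. Together with π_1 + π_2 = 1:
  π_1 = (9/14)/(1/20 + 9/14) = (9/14)/(97/140) = 90/97,
  π_2 = (1/20)/(1/20 + 9/14) = (1/20)/(97/140) = 7/97.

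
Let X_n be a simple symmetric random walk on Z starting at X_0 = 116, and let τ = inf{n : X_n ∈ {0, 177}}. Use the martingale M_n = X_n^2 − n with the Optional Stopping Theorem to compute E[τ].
E[τ] = 7076

M_n = X_n^2 − n is a martingale (since E[X_{n+1}^2 | F_n] = X_n^2 + 1). By OST (τ has finite mean in a bounded region), E[M_τ] = E[M_0] = X_0^2 − 0 = 116^2 = 13456. Also E[M_τ] = E[X_τ^2] − E[τ]. The walk exits at 0 or 177, with P(hit 177 first) = 116/177, so E[X_τ^2] = 177^2 · 116/177 + 0 = 20532. Thus E[τ] = E[X_τ^2] − E[M_τ] = 20532 − 13456 = 7076 = 116(177 − 116) = 7076.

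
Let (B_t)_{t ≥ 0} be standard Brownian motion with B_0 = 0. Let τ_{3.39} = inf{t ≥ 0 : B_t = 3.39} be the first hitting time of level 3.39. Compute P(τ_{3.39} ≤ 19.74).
P(τ_{3.39} ≤ 19.74) = 2(1 − Φ(3.39/√19.74)) = 2(1 − Φ(0.7630)) ≈ 0.4455

By the reflection principle for standard BM, P(τ_b ≤ t) = 2 · P(B_t ≥ b). Since B_t ~ N(0, t), P(B_t ≥ 3.39) = 1 − Φ(3.39/√t) = 1 − Φ(3.39/√19.74) = 1 − Φ(0.7630) ≈ 0.22273. Doubling: P(τ_{3.39} ≤ 19.74) ≈ 2 · 0.22273 = 0.44546 ≈ 0.4455.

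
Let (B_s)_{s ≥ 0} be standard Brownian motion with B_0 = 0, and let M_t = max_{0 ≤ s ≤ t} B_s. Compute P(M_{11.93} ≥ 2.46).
P(M_{11.93} ≥ 2.46) = 2·P(B_{11.93} ≥ 2.46) = 2(1 − Φ(2.46/√11.93)) ≈ 0.4763

By the reflection principle for Brownian motion, P(M_t ≥ a) = 2 · P(B_t ≥ a) for a ≥ 0. Since B_t ~ N(0, t), P(B_t ≥ 2.46) = 1 − Φ(2.46/√t) = 1 − Φ(2.46/√11.93) = 1 − Φ(0.7122). So
  P(M_{11.93} ≥ 2.46) = 2(1 − Φ(0.7122)) ≈ 0.4763.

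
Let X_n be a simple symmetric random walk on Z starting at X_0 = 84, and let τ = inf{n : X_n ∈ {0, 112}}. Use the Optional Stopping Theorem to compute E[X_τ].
E[X_τ] = 84

X_n is a martingale and τ is a bounded-mean stopping time (indeed τ is finite a.s. with bounded expectation since the walk is in a bounded region). By the OST, E[X_τ] = E[X_0] = 84. Equivalently: E[X_τ] = 112 · P(hit 112 first) + 0 · P(hit 0 first) = 112 · (84/112) = 84.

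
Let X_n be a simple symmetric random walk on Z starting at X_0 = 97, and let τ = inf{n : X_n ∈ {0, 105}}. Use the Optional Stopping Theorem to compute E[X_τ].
E[X_τ] = 97

X_n is a martingale and τ is a bounded-mean stopping time (indeed τ is finite a.s. with bounded expectation since the walk is in a bounded region). By the OST, E[X_τ] = E[X_0] = 97. Equivalently: E[X_τ] = 105 · P(hit 105 first) + 0 · P(hit 0 first) = 105 · (97/105) = 97.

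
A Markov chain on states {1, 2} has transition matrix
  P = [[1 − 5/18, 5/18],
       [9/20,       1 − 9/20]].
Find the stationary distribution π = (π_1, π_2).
π_1 = 81/131, π_2 = 50/131

Solve πP = π with π_1 + π_2 = 1. From πP = π: π_1 · (1 − 5/18) + π_2 · 9/20 = π_1 ⇒ π_2 · 9/20 = π_1 · 5/18 ⇒ π_2/π_1 = (5/18)/(9/20) = 50/81. Together with π_1 + π_2 = 1:
  π_1 = (9/20)/(5/18 + 9/20) = (9/20)/(131/180) = 81/131,
  π_2 = (5/18)/(5/18 + 9/20) = (5/18)/(131/180) = 50/131.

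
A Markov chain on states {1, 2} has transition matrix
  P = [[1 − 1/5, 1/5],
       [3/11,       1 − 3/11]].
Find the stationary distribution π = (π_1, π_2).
π_1 = 15/26, π_2 = 11/26

Solve πP = π with π_1 + π_2 = 1. From πP = π: π_1 · (1 − 1/5) + π_2 · 3/11 = π_1 ⇒ π_2 · 3/11 = π_1 · 1/5 ⇒ π_2/π_1 = (1/5)/(3/11) = 11/15. Together with π_1 + π_2 = 1:
  π_1 = (3/11)/(1/5 + 3/11) = (3/11)/(26/55) = 15/26,
  π_2 = (1/5)/(1/5 + 3/11) = (1/5)/(26/55) = 11/26.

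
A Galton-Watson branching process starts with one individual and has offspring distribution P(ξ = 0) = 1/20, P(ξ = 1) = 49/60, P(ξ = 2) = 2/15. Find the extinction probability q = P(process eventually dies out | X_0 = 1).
q = 3/8

The pgf is f(s) = 1/20 + 49/60·s + 2/15·s². The extinction probability q is the smallest fixed point of f in [0, 1]. Setting s = f(s):
  2/15·s² + (49/60 − 1)·s + 1/20 = 0
  2/15·s² − (1/20 + 2/15)·s + 1/20 = 0
which factors as (s − 1)·(2/15·s − 1/20) = 0, giving roots s = 1 and s = (1/20)/(2/15) = 3/8.
Mean offspring μ = 49/60 + 2·2/15 = 13/12 > 1 (supercritical), so q < 1. The extinction probability is the smaller root: q = (1/20)/(2/15) = 3/8.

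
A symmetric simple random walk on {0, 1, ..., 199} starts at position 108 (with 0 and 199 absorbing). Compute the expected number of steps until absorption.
E[τ | X_0 = 108] = 9828

Let v_k = E[τ | X_0 = k]. Boundary: v_0 = v_199 = 0. Recurrence: v_k = 1 + (v_{k-1} + v_{k+1})/2 for 1 ≤ k ≤ 198. The particular solution to v_k − (v_{k-1} + v_{k+1})/2 = 1 is v_k = −k^2. Adding homogeneous solution A + B k and matching boundaries gives v_k = k (199 − k). Substituting k = 108: v_108 = 108 · 91 = 9828.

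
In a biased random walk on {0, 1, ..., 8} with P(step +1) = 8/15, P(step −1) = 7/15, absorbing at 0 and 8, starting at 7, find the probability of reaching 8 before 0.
P(hit 8 before 0) = (1 − (7/8)^7) / (1 − (7/8)^8) = 10188872/11012415

Let u_k denote P(reach 8 before 0 | start at k). Boundary: u_0 = 0, u_8 = 1. Recurrence: u_k = 8/15·u_{k+1} + 7/15·u_{k-1} for 1 ≤ k ≤ 7. Try u_k = A + B·r^k with r = q/p = (7/15)/(8/15) = 7/8. Substitution satisfies the recurrence; boundary conditions give:
  u_k = (1 − r^k) / (1 − r^N) = (1 − (7/8)^7) / (1 − (7/8)^8) = 10188872/11012415.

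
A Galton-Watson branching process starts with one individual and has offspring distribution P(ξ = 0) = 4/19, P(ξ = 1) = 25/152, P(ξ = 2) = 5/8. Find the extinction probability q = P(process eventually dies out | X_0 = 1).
q = 32/95

The pgf is f(s) = 4/19 + 25/152·s + 5/8·s². The extinction probability q is the smallest fixed point of f in [0, 1]. Setting s = f(s):
  5/8·s² + (25/152 − 1)·s + 4/19 = 0
  5/8·s² − (4/19 + 5/8)·s + 4/19 = 0
which factors as (s − 1)·(5/8·s − 4/19) = 0, giving roots s = 1 and s = (4/19)/(5/8) = 32/95.
Mean offspring μ = 25/152 + 2·5/8 = 215/152 > 1 (supercritical), so q < 1. The extinction probability is the smaller root: q = (4/19)/(5/8) = 32/95.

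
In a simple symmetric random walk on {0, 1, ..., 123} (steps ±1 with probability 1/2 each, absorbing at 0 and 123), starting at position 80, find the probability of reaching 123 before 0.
P(hit 123 before 0) = 80/123

Let u_k = P(hit 123 before 0 | start at k). Then u_0 = 0, u_123 = 1, and u_k = u_{k-1}/2 + u_{k+1}/2 for 1 ≤ k ≤ 122. This harmonic recurrence is solved by u_k = k/123, giving u_80 = 80/123.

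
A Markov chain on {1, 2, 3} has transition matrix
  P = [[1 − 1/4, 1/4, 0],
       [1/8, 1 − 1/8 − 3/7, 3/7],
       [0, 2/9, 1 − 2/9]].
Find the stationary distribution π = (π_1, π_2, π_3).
π = (7/48, 7/24, 9/16)

This is a birth-death chain on three states, which satisfies detailed balance: π_1 · P_{12} = π_2 · P_{21} and π_2 · P_{23} = π_3 · P_{32}.
From π_1 · 1/4 = π_2 · 1/8: π_2/π_1 = (1/4)/(1/8) = 2.
From π_2 · 3/7 = π_3 · 2/9: π_3/π_2 = (3/7)/(2/9) = 27/14.
Take π_1 proportional to 1; then unnormalized π = (1, 2, 27/7). Normalize by dividing by the sum 48/7:
  π = (7/48, 7/24, 9/16).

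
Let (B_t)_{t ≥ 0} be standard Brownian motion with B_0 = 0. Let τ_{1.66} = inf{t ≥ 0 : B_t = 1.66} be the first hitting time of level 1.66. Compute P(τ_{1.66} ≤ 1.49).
P(τ_{1.66} ≤ 1.49) = 2(1 − Φ(1.66/√1.49)) = 2(1 − Φ(1.3599)) ≈ 0.1739

By the reflection principle for standard BM, P(τ_b ≤ t) = 2 · P(B_t ≥ b). Since B_t ~ N(0, t), P(B_t ≥ 1.66) = 1 − Φ(1.66/√t) = 1 − Φ(1.66/√1.49) = 1 − Φ(1.3599) ≈ 0.08693. Doubling: P(τ_{1.66} ≤ 1.49) ≈ 2 · 0.08693 = 0.17386 ≈ 0.1739.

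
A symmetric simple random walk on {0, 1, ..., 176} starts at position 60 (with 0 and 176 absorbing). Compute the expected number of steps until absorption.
E[τ | X_0 = 60] = 6960

Let v_k = E[τ | X_0 = k]. Boundary: v_0 = v_176 = 0. Recurrence: v_k = 1 + (v_{k-1} + v_{k+1})/2 for 1 ≤ k ≤ 175. The particular solution to v_k − (v_{k-1} + v_{k+1})/2 = 1 is v_k = −k^2. Adding homogeneous solution A + B k and matching boundaries gives v_k = k (176 − k). Substituting k = 60: v_60 = 60 · 116 = 6960.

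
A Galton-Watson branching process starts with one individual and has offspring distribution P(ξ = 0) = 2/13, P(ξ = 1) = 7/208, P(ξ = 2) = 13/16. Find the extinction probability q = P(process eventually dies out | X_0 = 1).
q = 32/169

The pgf is f(s) = 2/13 + 7/208·s + 13/16·s². The extinction probability q is the smallest fixed point of f in [0, 1]. Setting s = f(s):
  13/16·s² + (7/208 − 1)·s + 2/13 = 0
  13/16·s² − (2/13 + 13/16)·s + 2/13 = 0
which factors as (s − 1)·(13/16·s − 2/13) = 0, giving roots s = 1 and s = (2/13)/(13/16) = 32/169.
Mean offspring μ = 7/208 + 2·13/16 = 345/208 > 1 (supercritical), so q < 1. The extinction probability is the smaller root: q = (2/13)/(13/16) = 32/169.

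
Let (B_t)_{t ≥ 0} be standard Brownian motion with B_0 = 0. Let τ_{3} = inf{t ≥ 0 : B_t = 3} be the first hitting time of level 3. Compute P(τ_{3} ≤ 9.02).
P(τ_{3} ≤ 9.02) = 2(1 − Φ(3/√9.02)) = 2(1 − Φ(0.9989)) ≈ 0.3178

By the reflection principle for standard BM, P(τ_b ≤ t) = 2 · P(B_t ≥ b). Since B_t ~ N(0, t), P(B_t ≥ 3) = 1 − Φ(3/√t) = 1 − Φ(3/√9.02) = 1 − Φ(0.9989) ≈ 0.15892. Doubling: P(τ_{3} ≤ 9.02) ≈ 2 · 0.15892 = 0.31784 ≈ 0.3178.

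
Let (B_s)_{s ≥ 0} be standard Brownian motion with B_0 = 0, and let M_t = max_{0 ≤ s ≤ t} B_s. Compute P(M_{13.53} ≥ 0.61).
P(M_{13.53} ≥ 0.61) = 2·P(B_{13.53} ≥ 0.61) = 2(1 − Φ(0.61/√13.53)) ≈ 0.8683

By the reflection principle for Brownian motion, P(M_t ≥ a) = 2 · P(B_t ≥ a) for a ≥ 0. Since B_t ~ N(0, t), P(B_t ≥ 0.61) = 1 − Φ(0.61/√t) = 1 − Φ(0.61/√13.53) = 1 − Φ(0.1658). So
  P(M_{13.53} ≥ 0.61) = 2(1 − Φ(0.1658)) ≈ 0.8683.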